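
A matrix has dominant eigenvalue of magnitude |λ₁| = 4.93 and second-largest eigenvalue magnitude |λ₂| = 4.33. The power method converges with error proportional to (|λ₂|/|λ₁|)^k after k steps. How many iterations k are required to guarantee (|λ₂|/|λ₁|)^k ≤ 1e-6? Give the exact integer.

107

|λ₂/λ₁| = 4.33/4.93 = 0.87830
Need k ≥ ln(1e-6) / ln(0.87830) = -13.8155 / -0.1298 ≈ 106.460
Smallest integer k satisfying the bound: 107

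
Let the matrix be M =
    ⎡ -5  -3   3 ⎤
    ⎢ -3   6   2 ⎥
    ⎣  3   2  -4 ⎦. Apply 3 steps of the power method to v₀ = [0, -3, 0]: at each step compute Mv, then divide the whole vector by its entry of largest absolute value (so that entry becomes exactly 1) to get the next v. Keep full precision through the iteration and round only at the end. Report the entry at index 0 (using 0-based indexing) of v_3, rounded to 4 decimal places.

Mv0 = (9.00000, -18.00000, -6.00000); divide by -18.00000 → v1 = (-0.50000, 1.00000, 0.33333)
Mv1 = (0.50000, 8.16667, -0.83333); divide by 8.16667 → v2 = (0.06122, 1.00000, -0.10204)
Mv2 = (-3.61224, 5.61224, 2.59184); divide by 5.61224 → v3 = (-0.64364, 1.00000, 0.46182)
Requested entry of v3: 531/-825 = -0.6436

-0.6436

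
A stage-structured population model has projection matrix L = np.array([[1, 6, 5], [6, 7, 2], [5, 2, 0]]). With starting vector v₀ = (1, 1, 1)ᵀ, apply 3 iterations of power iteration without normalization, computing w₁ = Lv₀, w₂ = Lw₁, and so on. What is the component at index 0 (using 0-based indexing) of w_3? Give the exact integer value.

1733

w1 = Lv₀ = (1·1 + 6·1 + 5·1; 6·1 + 7·1 + 2·1; 5·1 + 2·1 + 0·1) = (12, 15, 7)
w2 = Lw1 = (1·12 + 6·15 + 5·7; 6·12 + 7·15 + 2·7; 5·12 + 2·15 + 0·7) = (137, 191, 90)
w3 = Lw2 = (1733, 2339, 1067)
The requested component of w3 is 1733.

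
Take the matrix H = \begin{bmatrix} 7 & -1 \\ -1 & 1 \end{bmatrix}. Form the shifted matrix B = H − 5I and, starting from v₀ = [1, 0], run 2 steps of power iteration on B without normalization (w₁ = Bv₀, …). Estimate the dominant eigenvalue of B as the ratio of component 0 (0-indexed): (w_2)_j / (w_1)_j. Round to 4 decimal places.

B = H − 5I has rows (2, -1); (-1, -4)
w1 = Bv₀ = (2, -1)
w2 = Bw1 = (5, 2)
Ratio: 5/2 = 2.5000

μ ≈ 2.5000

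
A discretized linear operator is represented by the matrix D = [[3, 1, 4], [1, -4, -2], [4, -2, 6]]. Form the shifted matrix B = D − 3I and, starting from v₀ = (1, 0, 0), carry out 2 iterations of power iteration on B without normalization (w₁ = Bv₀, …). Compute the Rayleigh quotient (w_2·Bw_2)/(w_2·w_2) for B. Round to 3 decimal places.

B = D − 3I has rows (0, 1, 4); (1, -7, -2); (4, -2, 3)
w1 = Bv₀ = (0·1 + 1·0 + 4·0; 1·1 + (-7)·0 + (-2)·0; 4·1 + (-2)·0 + 3·0) = (0, 1, 4)
w2 = Bw1 = (0·0 + 1·1 + 4·4; 1·0 + (-7)·1 + (-2)·4; 4·0 + (-2)·1 + 3·4) = (17, -15, 10)
Bw2 = (25, 102, 128)
w2·Bw2 = 175; w2·w2 = 614; μ ≈ 175/614 = 0.285

μ ≈ 0.285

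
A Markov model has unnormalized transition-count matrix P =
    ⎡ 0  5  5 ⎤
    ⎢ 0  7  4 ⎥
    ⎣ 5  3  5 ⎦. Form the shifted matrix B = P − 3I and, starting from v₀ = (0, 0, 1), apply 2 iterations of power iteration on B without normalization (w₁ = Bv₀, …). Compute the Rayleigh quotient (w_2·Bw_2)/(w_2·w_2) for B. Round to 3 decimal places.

7.989

B = P − 3I has rows (-3, 5, 5); (0, 4, 4); (5, 3, 2)
w1 = Bv₀ = (5, 4, 2)
w2 = Bw1 = (15, 24, 41)
Bw2 = (280, 260, 229)
w2·Bw2 = 19829; w2·w2 = 2482; μ ≈ 19829/2482 = 7.989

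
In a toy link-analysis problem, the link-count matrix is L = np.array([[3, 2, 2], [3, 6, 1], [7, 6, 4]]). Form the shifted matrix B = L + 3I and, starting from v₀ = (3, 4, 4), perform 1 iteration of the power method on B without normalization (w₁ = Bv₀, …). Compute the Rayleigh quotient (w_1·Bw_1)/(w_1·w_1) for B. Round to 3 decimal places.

μ ≈ 13.679

B = L + 3I has rows (6, 2, 2); (3, 9, 1); (7, 6, 7)
w1 = Bv₀ = (34, 49, 73)
Bw1 = (448, 616, 1043)
w1·Bw1 = 121555; w1·w1 = 8886; μ ≈ 121555/8886 = 13.679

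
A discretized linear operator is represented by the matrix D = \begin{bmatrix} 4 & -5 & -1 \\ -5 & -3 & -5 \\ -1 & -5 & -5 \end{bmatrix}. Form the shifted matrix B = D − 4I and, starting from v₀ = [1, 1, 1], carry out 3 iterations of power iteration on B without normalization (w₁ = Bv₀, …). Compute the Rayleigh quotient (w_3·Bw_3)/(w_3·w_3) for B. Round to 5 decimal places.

μ ≈ -14.26387

B = D − 4I has rows (0, -5, -1); (-5, -7, -5); (-1, -5, -9)
w1 = Bv₀ = (-6, -17, -15)
w2 = Bw1 = (100, 224, 226)
w3 = Bw2 = (-1346, -3198, -3254)
Bw3 = (19244, 45386, 46622)
w3·Bw3 = -322754840; w3·w3 = 22627436; μ ≈ -322754840/22627436 = -14.26387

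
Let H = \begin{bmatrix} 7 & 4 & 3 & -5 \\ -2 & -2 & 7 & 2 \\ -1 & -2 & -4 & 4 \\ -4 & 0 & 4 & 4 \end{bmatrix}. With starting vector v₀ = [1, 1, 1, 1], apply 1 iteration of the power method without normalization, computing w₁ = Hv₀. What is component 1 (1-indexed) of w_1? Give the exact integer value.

w1 = Hv₀ = (7·1 + 4·1 + 3·1 + (-5)·1; (-2)·1 + (-2)·1 + 7·1 + 2·1; (-1)·1 + (-2)·1 + (-4)·1 + 4·1; (-4)·1 + 0·1 + 4·1 + 4·1) = (9, 5, -3, 4)
The requested component of w1 is 9.

9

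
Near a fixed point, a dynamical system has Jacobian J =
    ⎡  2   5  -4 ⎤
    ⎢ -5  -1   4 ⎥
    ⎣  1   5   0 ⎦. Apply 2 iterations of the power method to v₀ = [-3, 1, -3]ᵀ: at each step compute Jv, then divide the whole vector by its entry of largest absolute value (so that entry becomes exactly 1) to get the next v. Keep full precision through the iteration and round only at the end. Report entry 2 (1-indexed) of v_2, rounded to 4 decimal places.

Jv0 = (11.00000, 2.00000, 2.00000); divide by 11.00000 → v1 = (1.00000, 0.18182, 0.18182)
Jv1 = (2.18182, -4.45455, 1.90909); divide by -4.45455 → v2 = (-0.48980, 1.00000, -0.42857)
Requested entry of v2: -49/-49 = 1.0000

1.0000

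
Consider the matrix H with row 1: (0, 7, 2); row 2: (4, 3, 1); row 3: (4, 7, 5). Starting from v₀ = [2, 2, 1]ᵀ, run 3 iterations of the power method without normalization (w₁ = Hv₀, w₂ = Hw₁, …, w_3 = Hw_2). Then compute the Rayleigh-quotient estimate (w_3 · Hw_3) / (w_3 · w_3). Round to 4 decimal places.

10.0277

w1 = Hv₀ = (0·2 + 7·2 + 2·1; 4·2 + 3·2 + 1·1; 4·2 + 7·2 + 5·1) = (16, 15, 27)
w2 = Hw1 = (0·16 + 7·15 + 2·27; 4·16 + 3·15 + 1·27; 4·16 + 7·15 + 5·27) = (159, 136, 304)
w3 = Hw2 = (1560, 1348, 3108)
Hw3 = (15652, 13392, 31216)
w3·Hw3 = 1560·15652 + 1348·13392 + 3108·31216 = 139488864; w3·w3 = 1560·1560 + 1348·1348 + 3108·3108 = 13910368
λ ≈ 139488864/13910368 = 10.0277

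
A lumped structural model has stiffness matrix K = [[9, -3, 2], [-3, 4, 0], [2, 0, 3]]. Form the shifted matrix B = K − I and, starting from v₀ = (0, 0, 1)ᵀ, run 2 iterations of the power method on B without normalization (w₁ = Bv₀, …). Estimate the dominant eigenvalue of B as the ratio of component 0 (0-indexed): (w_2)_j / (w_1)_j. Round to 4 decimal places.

10.0000

B = K − I has rows (8, -3, 2); (-3, 3, 0); (2, 0, 2)
w1 = Bv₀ = (8·0 + (-3)·0 + 2·1; (-3)·0 + 3·0 + 0·1; 2·0 + 0·0 + 2·1) = (2, 0, 2)
w2 = Bw1 = (8·2 + (-3)·0 + 2·2; (-3)·2 + 3·0 + 0·2; 2·2 + 0·0 + 2·2) = (20, -6, 8)
Ratio: 20/2 = 10.0000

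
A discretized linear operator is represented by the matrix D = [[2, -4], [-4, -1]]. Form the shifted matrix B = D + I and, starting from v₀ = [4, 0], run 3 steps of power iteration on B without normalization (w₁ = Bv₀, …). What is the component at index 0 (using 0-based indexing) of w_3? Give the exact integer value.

B = D + I has rows (3, -4); (-4, 0)
w1 = Bv₀ = (3·4 + (-4)·0; (-4)·4 + 0·0) = (12, -16)
w2 = Bw1 = (3·12 + (-4)·(-16); (-4)·12 + 0·(-16)) = (100, -48)
w3 = Bw2 = (492, -400)
Requested component of w3: 492

492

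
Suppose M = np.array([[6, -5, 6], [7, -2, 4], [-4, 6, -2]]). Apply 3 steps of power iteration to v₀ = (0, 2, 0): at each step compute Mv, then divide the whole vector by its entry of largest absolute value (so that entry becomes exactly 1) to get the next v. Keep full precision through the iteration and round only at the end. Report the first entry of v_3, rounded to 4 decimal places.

Mv0 = (-10.00000, -4.00000, 12.00000); divide by 12.00000 → v1 = (-0.83333, -0.33333, 1.00000)
Mv1 = (2.66667, -1.16667, -0.66667); divide by 2.66667 → v2 = (1.00000, -0.43750, -0.25000)
Mv2 = (6.68750, 6.87500, -6.12500); divide by 6.87500 → v3 = (0.97273, 1.00000, -0.89091)
Requested entry of v3: 214/220 = 0.9727

0.9727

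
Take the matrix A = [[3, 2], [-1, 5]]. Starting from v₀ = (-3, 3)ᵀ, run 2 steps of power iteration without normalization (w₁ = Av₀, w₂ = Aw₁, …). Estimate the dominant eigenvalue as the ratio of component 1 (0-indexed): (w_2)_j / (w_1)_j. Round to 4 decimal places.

w1 = Av₀ = (-3, 18)
w2 = Aw1 = (27, 93)
Ratio at component: 93 / 18 = 5.1667

5.1667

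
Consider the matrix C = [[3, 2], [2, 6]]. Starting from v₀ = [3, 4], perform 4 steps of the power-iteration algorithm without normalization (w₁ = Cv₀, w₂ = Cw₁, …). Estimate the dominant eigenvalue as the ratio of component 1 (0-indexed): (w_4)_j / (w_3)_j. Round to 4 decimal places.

w1 = Cv₀ = (17, 30)
w2 = Cw1 = (111, 214)
w3 = Cw2 = (761, 1506)
w4 = Cw3 = (5295, 10558)
Ratio at component: 10558 / 1506 = 7.0106

7.0106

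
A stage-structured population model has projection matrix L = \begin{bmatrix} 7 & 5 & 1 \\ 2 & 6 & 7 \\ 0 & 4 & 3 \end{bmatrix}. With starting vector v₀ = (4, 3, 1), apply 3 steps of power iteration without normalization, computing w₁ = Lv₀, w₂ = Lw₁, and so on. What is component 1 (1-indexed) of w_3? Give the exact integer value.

5548

w1 = Lv₀ = (7·4 + 5·3 + 1·1; 2·4 + 6·3 + 7·1; 0·4 + 4·3 + 3·1) = (44, 33, 15)
w2 = Lw1 = (7·44 + 5·33 + 1·15; 2·44 + 6·33 + 7·15; 0·44 + 4·33 + 3·15) = (488, 391, 177)
w3 = Lw2 = (5548, 4561, 2095)
The requested component of w3 is 5548.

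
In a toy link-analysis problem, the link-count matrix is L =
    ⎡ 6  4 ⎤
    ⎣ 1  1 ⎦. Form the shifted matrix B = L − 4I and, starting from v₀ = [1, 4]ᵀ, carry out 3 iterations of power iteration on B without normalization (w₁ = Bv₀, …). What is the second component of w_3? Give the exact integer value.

B = L − 4I has rows (2, 4); (1, -3)
w1 = Bv₀ = (2·1 + 4·4; 1·1 + (-3)·4) = (18, -11)
w2 = Bw1 = (2·18 + 4·(-11); 1·18 + (-3)·(-11)) = (-8, 51)
w3 = Bw2 = (188, -161)
Requested component of w3: -161

-161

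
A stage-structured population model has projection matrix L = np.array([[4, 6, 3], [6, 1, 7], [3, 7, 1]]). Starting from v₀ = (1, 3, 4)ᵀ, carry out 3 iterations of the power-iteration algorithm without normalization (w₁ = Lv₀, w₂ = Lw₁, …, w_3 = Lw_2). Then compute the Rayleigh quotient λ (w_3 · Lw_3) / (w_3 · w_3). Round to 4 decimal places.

w1 = Lv₀ = (34, 37, 28)
w2 = Lw1 = (442, 437, 389)
w3 = Lw2 = (5557, 5812, 4774)
Lw3 = (71422, 72572, 62129)
w3·Lw3 = 5557·71422 + 5812·72572 + 4774·62129 = 1115284364; w3·w3 = 5557·5557 + 5812·5812 + 4774·4774 = 87450669
λ ≈ 1115284364/87450669 = 12.7533

λ ≈ 12.7533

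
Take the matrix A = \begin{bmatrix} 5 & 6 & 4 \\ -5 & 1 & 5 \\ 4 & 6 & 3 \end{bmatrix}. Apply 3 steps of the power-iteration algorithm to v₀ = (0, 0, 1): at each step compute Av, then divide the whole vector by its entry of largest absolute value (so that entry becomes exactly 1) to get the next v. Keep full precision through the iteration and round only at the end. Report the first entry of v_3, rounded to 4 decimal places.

1.0000

Av0 = (4.00000, 5.00000, 3.00000); divide by 5.00000 → v1 = (0.80000, 1.00000, 0.60000)
Av1 = (12.40000, 0.00000, 11.00000); divide by 12.40000 → v2 = (1.00000, 0.00000, 0.88710)
Av2 = (8.54839, -0.56452, 6.66129); divide by 8.54839 → v3 = (1.00000, -0.06604, 0.77925)
Requested entry of v3: 530/530 = 1.0000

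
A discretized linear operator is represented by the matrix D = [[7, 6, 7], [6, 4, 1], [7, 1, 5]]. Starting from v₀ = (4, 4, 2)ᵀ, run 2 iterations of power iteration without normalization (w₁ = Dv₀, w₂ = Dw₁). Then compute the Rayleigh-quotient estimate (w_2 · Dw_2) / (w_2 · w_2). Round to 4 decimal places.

15.5311

w1 = Dv₀ = (7·4 + 6·4 + 7·2; 6·4 + 4·4 + 1·2; 7·4 + 1·4 + 5·2) = (66, 42, 42)
w2 = Dw1 = (7·66 + 6·42 + 7·42; 6·66 + 4·42 + 1·42; 7·66 + 1·42 + 5·42) = (1008, 606, 714)
Dw2 = (15690, 9186, 11232)
w2·Dw2 = 1008·15690 + 606·9186 + 714·11232 = 29401884; w2·w2 = 1008·1008 + 606·606 + 714·714 = 1893096
λ ≈ 29401884/1893096 = 15.5311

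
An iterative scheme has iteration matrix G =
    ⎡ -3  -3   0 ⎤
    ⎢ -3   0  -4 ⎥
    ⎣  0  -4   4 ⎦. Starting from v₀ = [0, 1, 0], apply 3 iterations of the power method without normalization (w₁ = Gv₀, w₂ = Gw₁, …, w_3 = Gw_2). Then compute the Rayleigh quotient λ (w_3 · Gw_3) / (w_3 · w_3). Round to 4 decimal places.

3.8160

w1 = Gv₀ = (-3, 0, -4)
w2 = Gw1 = (9, 25, -16)
w3 = Gw2 = (-102, 37, -164)
Gw3 = (195, 962, -804)
w3·Gw3 = (-102)·195 + 37·962 + (-164)·(-804) = 147560; w3·w3 = (-102)·(-102) + 37·37 + (-164)·(-164) = 38669
λ ≈ 147560/38669 = 3.8160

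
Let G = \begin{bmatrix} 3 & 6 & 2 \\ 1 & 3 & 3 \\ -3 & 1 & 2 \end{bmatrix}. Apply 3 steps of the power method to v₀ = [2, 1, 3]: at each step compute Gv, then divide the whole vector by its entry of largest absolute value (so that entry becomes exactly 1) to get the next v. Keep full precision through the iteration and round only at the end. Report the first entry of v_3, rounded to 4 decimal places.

Gv0 = (18.00000, 14.00000, 1.00000); divide by 18.00000 → v1 = (1.00000, 0.77778, 0.05556)
Gv1 = (7.77778, 3.50000, -2.11111); divide by 7.77778 → v2 = (1.00000, 0.45000, -0.27143)
Gv2 = (5.15714, 1.53571, -3.09286); divide by 5.15714 → v3 = (1.00000, 0.29778, -0.59972)
Requested entry of v3: 722/722 = 1.0000

1.0000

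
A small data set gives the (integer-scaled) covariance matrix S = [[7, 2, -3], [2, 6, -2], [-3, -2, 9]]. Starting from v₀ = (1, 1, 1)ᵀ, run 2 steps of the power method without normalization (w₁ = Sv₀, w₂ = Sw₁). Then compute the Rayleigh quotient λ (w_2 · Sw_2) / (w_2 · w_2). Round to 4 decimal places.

w1 = Sv₀ = (7·1 + 2·1 + (-3)·1; 2·1 + 6·1 + (-2)·1; (-3)·1 + (-2)·1 + 9·1) = (6, 6, 4)
w2 = Sw1 = (7·6 + 2·6 + (-3)·4; 2·6 + 6·6 + (-2)·4; (-3)·6 + (-2)·6 + 9·4) = (42, 40, 6)
Sw2 = (356, 312, -152)
w2·Sw2 = 42·356 + 40·312 + 6·(-152) = 26520; w2·w2 = 42·42 + 40·40 + 6·6 = 3400
λ ≈ 26520/3400 = 7.8000

7.8000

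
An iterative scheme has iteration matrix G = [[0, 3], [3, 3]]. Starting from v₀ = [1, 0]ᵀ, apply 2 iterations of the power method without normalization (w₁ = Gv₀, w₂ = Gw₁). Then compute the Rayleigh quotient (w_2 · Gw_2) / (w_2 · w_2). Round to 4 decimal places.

w1 = Gv₀ = (0, 3)
w2 = Gw1 = (9, 9)
Gw2 = (27, 54)
w2·Gw2 = 9·27 + 9·54 = 729; w2·w2 = 9·9 + 9·9 = 162
λ ≈ 729/162 = 4.5000

4.5000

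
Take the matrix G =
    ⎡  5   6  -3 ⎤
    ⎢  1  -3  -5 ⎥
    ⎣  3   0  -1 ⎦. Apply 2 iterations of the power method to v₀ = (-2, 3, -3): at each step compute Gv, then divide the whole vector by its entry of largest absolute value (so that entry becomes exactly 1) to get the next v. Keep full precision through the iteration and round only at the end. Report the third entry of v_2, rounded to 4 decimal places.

Gv0 = (17.00000, 4.00000, -3.00000); divide by 17.00000 → v1 = (1.00000, 0.23529, -0.17647)
Gv1 = (6.94118, 1.17647, 3.17647); divide by 6.94118 → v2 = (1.00000, 0.16949, 0.45763)
Requested entry of v2: 54/118 = 0.4576

0.4576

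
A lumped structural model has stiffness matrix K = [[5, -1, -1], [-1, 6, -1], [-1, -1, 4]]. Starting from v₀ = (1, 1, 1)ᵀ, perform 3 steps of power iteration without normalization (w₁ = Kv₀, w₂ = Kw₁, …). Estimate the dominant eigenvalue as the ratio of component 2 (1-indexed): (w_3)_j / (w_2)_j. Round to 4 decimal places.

w1 = Kv₀ = (5·1 + (-1)·1 + (-1)·1; (-1)·1 + 6·1 + (-1)·1; (-1)·1 + (-1)·1 + 4·1) = (3, 4, 2)
w2 = Kw1 = (5·3 + (-1)·4 + (-1)·2; (-1)·3 + 6·4 + (-1)·2; (-1)·3 + (-1)·4 + 4·2) = (9, 19, 1)
w3 = Kw2 = (25, 104, -24)
Ratio at component: 104 / 19 = 5.4737

λ ≈ 5.4737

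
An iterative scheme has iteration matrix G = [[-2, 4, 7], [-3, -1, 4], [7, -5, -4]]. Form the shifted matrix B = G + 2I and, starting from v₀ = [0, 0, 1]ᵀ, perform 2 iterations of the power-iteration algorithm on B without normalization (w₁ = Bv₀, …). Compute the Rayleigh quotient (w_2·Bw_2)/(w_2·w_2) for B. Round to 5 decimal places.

B = G + 2I has rows (0, 4, 7); (-3, 1, 4); (7, -5, -2)
w1 = Bv₀ = (0·0 + 4·0 + 7·1; (-3)·0 + 1·0 + 4·1; 7·0 + (-5)·0 + (-2)·1) = (7, 4, -2)
w2 = Bw1 = (0·7 + 4·4 + 7·(-2); (-3)·7 + 1·4 + 4·(-2); 7·7 + (-5)·4 + (-2)·(-2)) = (2, -25, 33)
Bw2 = (131, 101, 73)
w2·Bw2 = 146; w2·w2 = 1718; μ ≈ 146/1718 = 0.08498

0.08498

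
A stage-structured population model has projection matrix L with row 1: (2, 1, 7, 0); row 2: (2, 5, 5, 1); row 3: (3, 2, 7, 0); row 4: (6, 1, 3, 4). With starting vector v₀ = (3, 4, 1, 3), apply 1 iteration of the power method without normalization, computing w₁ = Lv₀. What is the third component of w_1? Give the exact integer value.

24

w1 = Lv₀ = (17, 34, 24, 37)
The requested component of w1 is 24.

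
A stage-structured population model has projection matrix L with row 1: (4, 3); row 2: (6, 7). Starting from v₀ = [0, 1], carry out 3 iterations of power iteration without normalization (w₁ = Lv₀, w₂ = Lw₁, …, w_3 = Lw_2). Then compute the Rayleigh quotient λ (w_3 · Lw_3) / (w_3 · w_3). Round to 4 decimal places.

w1 = Lv₀ = (3, 7)
w2 = Lw1 = (33, 67)
w3 = Lw2 = (333, 667)
Lw3 = (3333, 6667)
w3·Lw3 = 333·3333 + 667·6667 = 5556778; w3·w3 = 333·333 + 667·667 = 555778
λ ≈ 5556778/555778 = 9.9982

λ ≈ 9.9982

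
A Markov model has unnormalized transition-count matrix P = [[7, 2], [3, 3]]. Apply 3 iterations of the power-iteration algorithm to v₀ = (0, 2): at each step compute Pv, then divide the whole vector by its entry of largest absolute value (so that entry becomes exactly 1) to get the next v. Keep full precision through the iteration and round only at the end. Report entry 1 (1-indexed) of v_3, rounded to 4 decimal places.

Pv0 = (4.00000, 6.00000); divide by 6.00000 → v1 = (0.66667, 1.00000)
Pv1 = (6.66667, 5.00000); divide by 6.66667 → v2 = (1.00000, 0.75000)
Pv2 = (8.50000, 5.25000); divide by 8.50000 → v3 = (1.00000, 0.61765)
Requested entry of v3: 340/340 = 1.0000

1.0000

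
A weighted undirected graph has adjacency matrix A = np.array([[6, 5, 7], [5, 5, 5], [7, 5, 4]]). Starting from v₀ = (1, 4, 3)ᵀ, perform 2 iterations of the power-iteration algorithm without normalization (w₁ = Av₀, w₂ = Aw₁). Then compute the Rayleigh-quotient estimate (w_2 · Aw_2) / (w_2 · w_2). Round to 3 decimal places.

w1 = Av₀ = (6·1 + 5·4 + 7·3; 5·1 + 5·4 + 5·3; 7·1 + 5·4 + 4·3) = (47, 40, 39)
w2 = Aw1 = (6·47 + 5·40 + 7·39; 5·47 + 5·40 + 5·39; 7·47 + 5·40 + 4·39) = (755, 630, 685)
Aw2 = (12475, 10350, 11175)
w2·Aw2 = 755·12475 + 630·10350 + 685·11175 = 23594000; w2·w2 = 755·755 + 630·630 + 685·685 = 1436150
λ ≈ 23594000/1436150 = 16.429

λ ≈ 16.429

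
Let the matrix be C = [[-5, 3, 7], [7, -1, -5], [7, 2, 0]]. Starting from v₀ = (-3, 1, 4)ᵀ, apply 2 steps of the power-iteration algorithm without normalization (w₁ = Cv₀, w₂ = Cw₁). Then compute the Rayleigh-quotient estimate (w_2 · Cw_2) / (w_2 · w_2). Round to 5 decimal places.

-11.07299

w1 = Cv₀ = ((-5)·(-3) + 3·1 + 7·4; 7·(-3) + (-1)·1 + (-5)·4; 7·(-3) + 2·1 + 0·4) = (46, -42, -19)
w2 = Cw1 = ((-5)·46 + 3·(-42) + 7·(-19); 7·46 + (-1)·(-42) + (-5)·(-19); 7·46 + 2·(-42) + 0·(-19)) = (-489, 459, 238)
Cw2 = (5488, -5072, -2505)
w2·Cw2 = (-489)·5488 + 459·(-5072) + 238·(-2505) = -5607870; w2·w2 = (-489)·(-489) + 459·459 + 238·238 = 506446
λ ≈ -5607870/506446 = -11.07299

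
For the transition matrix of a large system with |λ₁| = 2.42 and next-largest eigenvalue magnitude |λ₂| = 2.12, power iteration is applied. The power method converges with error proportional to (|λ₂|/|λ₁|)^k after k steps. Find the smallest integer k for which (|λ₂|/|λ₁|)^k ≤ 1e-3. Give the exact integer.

|λ₂/λ₁| = 2.12/2.42 = 0.87603
Need k ≥ ln(1e-3) / ln(0.87603) = -6.9078 / -0.1324 ≈ 52.193
Smallest integer k satisfying the bound: 53

53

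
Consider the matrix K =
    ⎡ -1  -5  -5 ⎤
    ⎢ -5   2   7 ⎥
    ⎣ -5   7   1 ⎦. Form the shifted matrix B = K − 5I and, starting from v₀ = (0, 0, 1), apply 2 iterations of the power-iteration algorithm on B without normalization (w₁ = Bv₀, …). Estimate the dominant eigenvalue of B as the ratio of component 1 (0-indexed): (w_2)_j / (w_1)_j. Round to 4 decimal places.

-3.4286

B = K − 5I has rows (-6, -5, -5); (-5, -3, 7); (-5, 7, -4)
w1 = Bv₀ = ((-6)·0 + (-5)·0 + (-5)·1; (-5)·0 + (-3)·0 + 7·1; (-5)·0 + 7·0 + (-4)·1) = (-5, 7, -4)
w2 = Bw1 = ((-6)·(-5) + (-5)·7 + (-5)·(-4); (-5)·(-5) + (-3)·7 + 7·(-4); (-5)·(-5) + 7·7 + (-4)·(-4)) = (15, -24, 90)
Ratio: -24/7 = -3.4286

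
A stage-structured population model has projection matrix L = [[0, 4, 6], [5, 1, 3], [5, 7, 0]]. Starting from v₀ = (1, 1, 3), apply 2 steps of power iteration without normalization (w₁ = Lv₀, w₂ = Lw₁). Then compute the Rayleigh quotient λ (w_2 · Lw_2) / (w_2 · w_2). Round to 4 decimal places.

w1 = Lv₀ = (0·1 + 4·1 + 6·3; 5·1 + 1·1 + 3·3; 5·1 + 7·1 + 0·3) = (22, 15, 12)
w2 = Lw1 = (0·22 + 4·15 + 6·12; 5·22 + 1·15 + 3·12; 5·22 + 7·15 + 0·12) = (132, 161, 215)
Lw2 = (1934, 1466, 1787)
w2·Lw2 = 132·1934 + 161·1466 + 215·1787 = 875519; w2·w2 = 132·132 + 161·161 + 215·215 = 89570
λ ≈ 875519/89570 = 9.7747

λ ≈ 9.7747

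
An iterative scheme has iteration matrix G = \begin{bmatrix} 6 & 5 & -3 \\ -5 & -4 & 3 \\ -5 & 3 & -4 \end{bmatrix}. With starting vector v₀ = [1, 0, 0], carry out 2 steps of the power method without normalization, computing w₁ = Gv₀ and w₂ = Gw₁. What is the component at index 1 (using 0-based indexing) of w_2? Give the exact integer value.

w1 = Gv₀ = (6·1 + 5·0 + (-3)·0; (-5)·1 + (-4)·0 + 3·0; (-5)·1 + 3·0 + (-4)·0) = (6, -5, -5)
w2 = Gw1 = (6·6 + 5·(-5) + (-3)·(-5); (-5)·6 + (-4)·(-5) + 3·(-5); (-5)·6 + 3·(-5) + (-4)·(-5)) = (26, -25, -25)
The requested component of w2 is -25.

-25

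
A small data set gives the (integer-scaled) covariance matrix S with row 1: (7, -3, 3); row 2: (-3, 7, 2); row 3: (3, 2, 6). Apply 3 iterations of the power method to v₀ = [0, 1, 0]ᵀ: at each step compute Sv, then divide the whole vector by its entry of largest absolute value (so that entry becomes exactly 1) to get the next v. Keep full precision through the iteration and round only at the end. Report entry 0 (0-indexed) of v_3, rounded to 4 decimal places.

-0.6719

Sv0 = (-3.00000, 7.00000, 2.00000); divide by 7.00000 → v1 = (-0.42857, 1.00000, 0.28571)
Sv1 = (-5.14286, 8.85714, 2.42857); divide by 8.85714 → v2 = (-0.58065, 1.00000, 0.27419)
Sv2 = (-6.24194, 9.29032, 1.90323); divide by 9.29032 → v3 = (-0.67188, 1.00000, 0.20486)
Requested entry of v3: -387/576 = -0.6719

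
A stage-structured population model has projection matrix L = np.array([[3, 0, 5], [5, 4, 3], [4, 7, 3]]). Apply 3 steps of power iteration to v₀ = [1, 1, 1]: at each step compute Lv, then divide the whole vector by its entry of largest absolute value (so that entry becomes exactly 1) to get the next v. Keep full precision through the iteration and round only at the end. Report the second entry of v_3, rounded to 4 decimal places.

0.8318

Lv0 = (8.00000, 12.00000, 14.00000); divide by 14.00000 → v1 = (0.57143, 0.85714, 1.00000)
Lv1 = (6.71429, 9.28571, 11.28571); divide by 11.28571 → v2 = (0.59494, 0.82278, 1.00000)
Lv2 = (6.78481, 9.26582, 11.13924); divide by 11.13924 → v3 = (0.60909, 0.83182, 1.00000)
Requested entry of v3: 1464/1760 = 0.8318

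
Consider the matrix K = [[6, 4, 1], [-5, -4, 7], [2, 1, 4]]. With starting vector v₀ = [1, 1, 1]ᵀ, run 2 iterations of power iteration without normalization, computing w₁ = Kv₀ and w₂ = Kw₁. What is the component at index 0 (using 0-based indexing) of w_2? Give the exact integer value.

w1 = Kv₀ = (6·1 + 4·1 + 1·1; (-5)·1 + (-4)·1 + 7·1; 2·1 + 1·1 + 4·1) = (11, -2, 7)
w2 = Kw1 = (6·11 + 4·(-2) + 1·7; (-5)·11 + (-4)·(-2) + 7·7; 2·11 + 1·(-2) + 4·7) = (65, 2, 48)
The requested component of w2 is 65.

65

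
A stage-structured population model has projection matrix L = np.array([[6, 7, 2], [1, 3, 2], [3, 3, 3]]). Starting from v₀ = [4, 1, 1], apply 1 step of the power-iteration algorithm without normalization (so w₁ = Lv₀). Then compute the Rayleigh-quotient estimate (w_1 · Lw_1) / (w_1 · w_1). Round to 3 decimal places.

λ ≈ 9.307

w1 = Lv₀ = (6·4 + 7·1 + 2·1; 1·4 + 3·1 + 2·1; 3·4 + 3·1 + 3·1) = (33, 9, 18)
Lw1 = (297, 96, 180)
w1·Lw1 = 33·297 + 9·96 + 18·180 = 13905; w1·w1 = 33·33 + 9·9 + 18·18 = 1494
λ ≈ 13905/1494 = 9.307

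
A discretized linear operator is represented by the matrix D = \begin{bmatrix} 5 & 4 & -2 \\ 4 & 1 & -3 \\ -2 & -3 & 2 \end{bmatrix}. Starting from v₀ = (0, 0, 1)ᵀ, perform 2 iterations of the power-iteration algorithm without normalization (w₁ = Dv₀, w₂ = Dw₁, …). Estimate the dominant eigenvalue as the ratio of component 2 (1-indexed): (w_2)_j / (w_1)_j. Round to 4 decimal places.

w1 = Dv₀ = (5·0 + 4·0 + (-2)·1; 4·0 + 1·0 + (-3)·1; (-2)·0 + (-3)·0 + 2·1) = (-2, -3, 2)
w2 = Dw1 = (5·(-2) + 4·(-3) + (-2)·2; 4·(-2) + 1·(-3) + (-3)·2; (-2)·(-2) + (-3)·(-3) + 2·2) = (-26, -17, 17)
Ratio at component: -17 / -3 = 5.6667

λ ≈ 5.6667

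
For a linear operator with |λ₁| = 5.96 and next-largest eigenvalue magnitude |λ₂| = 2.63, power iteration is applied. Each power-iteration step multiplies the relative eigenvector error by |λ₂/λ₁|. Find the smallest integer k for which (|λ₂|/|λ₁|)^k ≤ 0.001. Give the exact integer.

|λ₂/λ₁| = 2.63/5.96 = 0.44128
Need k ≥ ln(0.001) / ln(0.44128) = -6.9078 / -0.8181 ≈ 8.444
Smallest integer k satisfying the bound: 9

9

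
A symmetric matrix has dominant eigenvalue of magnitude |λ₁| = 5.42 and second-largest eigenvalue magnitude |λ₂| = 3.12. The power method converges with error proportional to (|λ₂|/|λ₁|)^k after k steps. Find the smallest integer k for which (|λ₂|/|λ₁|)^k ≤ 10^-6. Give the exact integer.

|λ₂/λ₁| = 3.12/5.42 = 0.57565
Need k ≥ ln(10^-6) / ln(0.57565) = -13.8155 / -0.5523 ≈ 25.016
Smallest integer k satisfying the bound: 26

26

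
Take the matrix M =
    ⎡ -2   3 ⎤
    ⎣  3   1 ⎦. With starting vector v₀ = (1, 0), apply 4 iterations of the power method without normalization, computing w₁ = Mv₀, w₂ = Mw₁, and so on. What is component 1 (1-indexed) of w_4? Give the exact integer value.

178

w1 = Mv₀ = ((-2)·1 + 3·0; 3·1 + 1·0) = (-2, 3)
w2 = Mw1 = ((-2)·(-2) + 3·3; 3·(-2) + 1·3) = (13, -3)
w3 = Mw2 = (-35, 36)
w4 = Mw3 = (178, -69)
The requested component of w4 is 178.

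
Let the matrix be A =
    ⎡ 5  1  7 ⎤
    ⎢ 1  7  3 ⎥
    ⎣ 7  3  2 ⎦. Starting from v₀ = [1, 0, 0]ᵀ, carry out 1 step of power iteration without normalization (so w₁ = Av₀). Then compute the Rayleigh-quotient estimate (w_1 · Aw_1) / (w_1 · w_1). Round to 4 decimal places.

10.2933

w1 = Av₀ = (5·1 + 1·0 + 7·0; 1·1 + 7·0 + 3·0; 7·1 + 3·0 + 2·0) = (5, 1, 7)
Aw1 = (75, 33, 52)
w1·Aw1 = 5·75 + 1·33 + 7·52 = 772; w1·w1 = 5·5 + 1·1 + 7·7 = 75
λ ≈ 772/75 = 10.2933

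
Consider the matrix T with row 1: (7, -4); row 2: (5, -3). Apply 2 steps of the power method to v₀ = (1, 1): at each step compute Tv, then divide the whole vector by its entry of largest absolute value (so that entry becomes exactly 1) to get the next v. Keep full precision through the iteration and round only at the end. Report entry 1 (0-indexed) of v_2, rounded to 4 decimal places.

0.6923

Tv0 = (3.00000, 2.00000); divide by 3.00000 → v1 = (1.00000, 0.66667)
Tv1 = (4.33333, 3.00000); divide by 4.33333 → v2 = (1.00000, 0.69231)
Requested entry of v2: 9/13 = 0.6923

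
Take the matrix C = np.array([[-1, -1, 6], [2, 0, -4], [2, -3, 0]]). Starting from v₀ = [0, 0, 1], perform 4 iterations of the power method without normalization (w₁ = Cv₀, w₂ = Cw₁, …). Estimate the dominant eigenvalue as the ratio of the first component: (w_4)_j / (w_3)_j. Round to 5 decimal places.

-2.04478

w1 = Cv₀ = ((-1)·0 + (-1)·0 + 6·1; 2·0 + 0·0 + (-4)·1; 2·0 + (-3)·0 + 0·1) = (6, -4, 0)
w2 = Cw1 = ((-1)·6 + (-1)·(-4) + 6·0; 2·6 + 0·(-4) + (-4)·0; 2·6 + (-3)·(-4) + 0·0) = (-2, 12, 24)
w3 = Cw2 = (134, -100, -40)
w4 = Cw3 = (-274, 428, 568)
Ratio at component: -274 / 134 = -2.04478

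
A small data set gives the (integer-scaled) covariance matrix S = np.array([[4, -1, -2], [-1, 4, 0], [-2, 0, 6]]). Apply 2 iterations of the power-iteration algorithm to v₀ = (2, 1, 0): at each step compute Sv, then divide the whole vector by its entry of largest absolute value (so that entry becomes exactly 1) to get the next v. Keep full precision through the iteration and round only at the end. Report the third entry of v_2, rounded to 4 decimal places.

Sv0 = (7.00000, 2.00000, -4.00000); divide by 7.00000 → v1 = (1.00000, 0.28571, -0.57143)
Sv1 = (4.85714, 0.14286, -5.42857); divide by -5.42857 → v2 = (-0.89474, -0.02632, 1.00000)
Requested entry of v2: -38/-38 = 1.0000

1.0000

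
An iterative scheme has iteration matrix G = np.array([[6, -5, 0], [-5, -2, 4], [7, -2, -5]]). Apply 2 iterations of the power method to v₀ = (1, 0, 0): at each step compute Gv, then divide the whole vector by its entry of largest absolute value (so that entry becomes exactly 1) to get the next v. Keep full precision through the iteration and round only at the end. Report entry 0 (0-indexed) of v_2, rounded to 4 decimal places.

1.0000

Gv0 = (6.00000, -5.00000, 7.00000); divide by 7.00000 → v1 = (0.85714, -0.71429, 1.00000)
Gv1 = (8.71429, 1.14286, 2.42857); divide by 8.71429 → v2 = (1.00000, 0.13115, 0.27869)
Requested entry of v2: 61/61 = 1.0000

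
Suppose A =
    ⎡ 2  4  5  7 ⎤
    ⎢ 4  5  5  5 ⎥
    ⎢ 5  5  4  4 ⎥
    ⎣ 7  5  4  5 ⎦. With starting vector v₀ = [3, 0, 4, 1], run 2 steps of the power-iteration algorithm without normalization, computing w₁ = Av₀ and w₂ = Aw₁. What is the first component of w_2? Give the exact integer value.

683

w1 = Av₀ = (33, 37, 35, 42)
w2 = Aw1 = (683, 702, 658, 766)
The requested component of w2 is 683.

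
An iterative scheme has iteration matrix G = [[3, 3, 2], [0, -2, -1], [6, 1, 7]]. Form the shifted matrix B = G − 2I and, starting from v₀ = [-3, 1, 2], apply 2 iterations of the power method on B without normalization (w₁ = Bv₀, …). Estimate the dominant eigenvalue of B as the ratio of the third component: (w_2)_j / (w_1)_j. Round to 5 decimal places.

μ ≈ 2.42857

B = G − 2I has rows (1, 3, 2); (0, -4, -1); (6, 1, 5)
w1 = Bv₀ = (1·(-3) + 3·1 + 2·2; 0·(-3) + (-4)·1 + (-1)·2; 6·(-3) + 1·1 + 5·2) = (4, -6, -7)
w2 = Bw1 = (1·4 + 3·(-6) + 2·(-7); 0·4 + (-4)·(-6) + (-1)·(-7); 6·4 + 1·(-6) + 5·(-7)) = (-28, 31, -17)
Ratio: -17/-7 = 2.42857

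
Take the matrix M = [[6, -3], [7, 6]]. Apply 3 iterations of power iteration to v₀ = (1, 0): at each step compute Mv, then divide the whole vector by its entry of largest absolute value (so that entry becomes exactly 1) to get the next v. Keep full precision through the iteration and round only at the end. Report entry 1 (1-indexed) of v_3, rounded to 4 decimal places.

Mv0 = (6.00000, 7.00000); divide by 7.00000 → v1 = (0.85714, 1.00000)
Mv1 = (2.14286, 12.00000); divide by 12.00000 → v2 = (0.17857, 1.00000)
Mv2 = (-1.92857, 7.25000); divide by 7.25000 → v3 = (-0.26601, 1.00000)
Requested entry of v3: -162/609 = -0.2660

-0.2660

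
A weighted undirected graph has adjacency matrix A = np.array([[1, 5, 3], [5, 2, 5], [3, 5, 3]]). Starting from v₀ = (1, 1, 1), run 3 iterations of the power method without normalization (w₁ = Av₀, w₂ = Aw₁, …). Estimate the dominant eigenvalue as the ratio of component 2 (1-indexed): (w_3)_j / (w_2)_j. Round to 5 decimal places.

w1 = Av₀ = (9, 12, 11)
w2 = Aw1 = (102, 124, 120)
w3 = Aw2 = (1082, 1358, 1286)
Ratio at component: 1358 / 124 = 10.95161

10.95161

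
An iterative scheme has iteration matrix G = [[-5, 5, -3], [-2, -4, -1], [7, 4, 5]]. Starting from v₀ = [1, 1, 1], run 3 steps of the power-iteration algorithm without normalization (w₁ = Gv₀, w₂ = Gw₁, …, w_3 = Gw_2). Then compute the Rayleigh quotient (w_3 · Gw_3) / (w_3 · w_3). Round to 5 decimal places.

w1 = Gv₀ = ((-5)·1 + 5·1 + (-3)·1; (-2)·1 + (-4)·1 + (-1)·1; 7·1 + 4·1 + 5·1) = (-3, -7, 16)
w2 = Gw1 = ((-5)·(-3) + 5·(-7) + (-3)·16; (-2)·(-3) + (-4)·(-7) + (-1)·16; 7·(-3) + 4·(-7) + 5·16) = (-68, 18, 31)
w3 = Gw2 = (337, 33, -249)
Gw3 = (-773, -557, 1246)
w3·Gw3 = 337·(-773) + 33·(-557) + (-249)·1246 = -589136; w3·w3 = 337·337 + 33·33 + (-249)·(-249) = 176659
λ ≈ -589136/176659 = -3.33488

-3.33488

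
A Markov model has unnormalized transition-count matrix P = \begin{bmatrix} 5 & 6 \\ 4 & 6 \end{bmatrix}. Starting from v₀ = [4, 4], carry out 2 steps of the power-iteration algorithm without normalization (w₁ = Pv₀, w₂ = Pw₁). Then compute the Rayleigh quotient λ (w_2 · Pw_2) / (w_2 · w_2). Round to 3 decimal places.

λ ≈ 10.425

w1 = Pv₀ = (5·4 + 6·4; 4·4 + 6·4) = (44, 40)
w2 = Pw1 = (5·44 + 6·40; 4·44 + 6·40) = (460, 416)
Pw2 = (4796, 4336)
w2·Pw2 = 460·4796 + 416·4336 = 4009936; w2·w2 = 460·460 + 416·416 = 384656
λ ≈ 4009936/384656 = 10.425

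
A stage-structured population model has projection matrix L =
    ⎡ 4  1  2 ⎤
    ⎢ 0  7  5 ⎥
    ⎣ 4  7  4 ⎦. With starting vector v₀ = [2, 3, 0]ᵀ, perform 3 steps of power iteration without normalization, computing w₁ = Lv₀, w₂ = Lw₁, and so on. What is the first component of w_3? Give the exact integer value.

w1 = Lv₀ = (4·2 + 1·3 + 2·0; 0·2 + 7·3 + 5·0; 4·2 + 7·3 + 4·0) = (11, 21, 29)
w2 = Lw1 = (4·11 + 1·21 + 2·29; 0·11 + 7·21 + 5·29; 4·11 + 7·21 + 4·29) = (123, 292, 307)
w3 = Lw2 = (1398, 3579, 3764)
The requested component of w3 is 1398.

1398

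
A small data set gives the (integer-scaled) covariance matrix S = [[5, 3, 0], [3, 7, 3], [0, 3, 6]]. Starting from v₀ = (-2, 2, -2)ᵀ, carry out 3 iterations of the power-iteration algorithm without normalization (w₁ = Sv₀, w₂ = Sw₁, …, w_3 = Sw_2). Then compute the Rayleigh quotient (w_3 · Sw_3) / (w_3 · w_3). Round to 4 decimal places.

w1 = Sv₀ = (-4, 2, -6)
w2 = Sw1 = (-14, -16, -30)
w3 = Sw2 = (-118, -244, -228)
Sw3 = (-1322, -2746, -2100)
w3·Sw3 = (-118)·(-1322) + (-244)·(-2746) + (-228)·(-2100) = 1304820; w3·w3 = (-118)·(-118) + (-244)·(-244) + (-228)·(-228) = 125444
λ ≈ 1304820/125444 = 10.4016

λ ≈ 10.4016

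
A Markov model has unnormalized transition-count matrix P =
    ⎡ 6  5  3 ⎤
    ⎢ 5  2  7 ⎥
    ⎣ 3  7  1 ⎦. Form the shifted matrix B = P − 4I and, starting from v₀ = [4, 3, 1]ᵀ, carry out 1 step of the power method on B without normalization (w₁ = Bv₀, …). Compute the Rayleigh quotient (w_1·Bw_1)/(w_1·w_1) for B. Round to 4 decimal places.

B = P − 4I has rows (2, 5, 3); (5, -2, 7); (3, 7, -3)
w1 = Bv₀ = (2·4 + 5·3 + 3·1; 5·4 + (-2)·3 + 7·1; 3·4 + 7·3 + (-3)·1) = (26, 21, 30)
Bw1 = (247, 298, 135)
w1·Bw1 = 16730; w1·w1 = 2017; μ ≈ 16730/2017 = 8.2945

8.2945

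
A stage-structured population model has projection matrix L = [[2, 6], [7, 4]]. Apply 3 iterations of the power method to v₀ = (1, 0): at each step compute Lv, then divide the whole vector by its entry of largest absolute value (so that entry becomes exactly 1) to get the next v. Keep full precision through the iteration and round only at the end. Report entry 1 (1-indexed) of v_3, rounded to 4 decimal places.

0.7020

Lv0 = (2.00000, 7.00000); divide by 7.00000 → v1 = (0.28571, 1.00000)
Lv1 = (6.57143, 6.00000); divide by 6.57143 → v2 = (1.00000, 0.91304)
Lv2 = (7.47826, 10.65217); divide by 10.65217 → v3 = (0.70204, 1.00000)
Requested entry of v3: 344/490 = 0.7020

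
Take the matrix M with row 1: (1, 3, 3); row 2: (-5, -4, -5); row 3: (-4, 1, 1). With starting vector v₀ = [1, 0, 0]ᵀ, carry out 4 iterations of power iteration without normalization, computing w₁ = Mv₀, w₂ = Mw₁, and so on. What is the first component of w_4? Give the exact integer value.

w1 = Mv₀ = (1, -5, -4)
w2 = Mw1 = (-26, 35, -13)
w3 = Mw2 = (40, 55, 126)
w4 = Mw3 = (583, -1050, 21)
The requested component of w4 is 583.

583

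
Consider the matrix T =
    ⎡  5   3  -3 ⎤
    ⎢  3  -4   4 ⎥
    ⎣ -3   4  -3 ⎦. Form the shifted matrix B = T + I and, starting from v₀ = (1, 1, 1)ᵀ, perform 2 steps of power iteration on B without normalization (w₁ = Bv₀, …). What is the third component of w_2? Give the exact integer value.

B = T + I has rows (6, 3, -3); (3, -3, 4); (-3, 4, -2)
w1 = Bv₀ = (6, 4, -1)
w2 = Bw1 = (51, 2, 0)
Requested component of w2: 0

0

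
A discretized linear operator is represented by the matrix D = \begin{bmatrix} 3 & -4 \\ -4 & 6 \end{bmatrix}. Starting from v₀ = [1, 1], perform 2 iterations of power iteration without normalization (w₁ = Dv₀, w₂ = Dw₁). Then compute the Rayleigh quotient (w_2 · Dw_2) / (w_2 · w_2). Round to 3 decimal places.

w1 = Dv₀ = (3·1 + (-4)·1; (-4)·1 + 6·1) = (-1, 2)
w2 = Dw1 = (3·(-1) + (-4)·2; (-4)·(-1) + 6·2) = (-11, 16)
Dw2 = (-97, 140)
w2·Dw2 = (-11)·(-97) + 16·140 = 3307; w2·w2 = (-11)·(-11) + 16·16 = 377
λ ≈ 3307/377 = 8.772

λ ≈ 8.772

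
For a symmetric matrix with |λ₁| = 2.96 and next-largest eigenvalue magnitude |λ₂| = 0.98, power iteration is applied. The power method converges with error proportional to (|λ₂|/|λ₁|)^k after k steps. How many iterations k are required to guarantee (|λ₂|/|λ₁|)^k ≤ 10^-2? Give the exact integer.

|λ₂/λ₁| = 0.98/2.96 = 0.33108
Need k ≥ ln(10^-2) / ln(0.33108) = -4.6052 / -1.1054 ≈ 4.166
Smallest integer k satisfying the bound: 5

5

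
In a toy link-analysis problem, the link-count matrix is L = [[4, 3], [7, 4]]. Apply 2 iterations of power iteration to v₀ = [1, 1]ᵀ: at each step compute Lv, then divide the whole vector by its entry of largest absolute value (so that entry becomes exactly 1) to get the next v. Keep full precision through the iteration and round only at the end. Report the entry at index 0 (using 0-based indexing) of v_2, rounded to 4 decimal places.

0.6559

Lv0 = (7.00000, 11.00000); divide by 11.00000 → v1 = (0.63636, 1.00000)
Lv1 = (5.54545, 8.45455); divide by 8.45455 → v2 = (0.65591, 1.00000)
Requested entry of v2: 61/93 = 0.6559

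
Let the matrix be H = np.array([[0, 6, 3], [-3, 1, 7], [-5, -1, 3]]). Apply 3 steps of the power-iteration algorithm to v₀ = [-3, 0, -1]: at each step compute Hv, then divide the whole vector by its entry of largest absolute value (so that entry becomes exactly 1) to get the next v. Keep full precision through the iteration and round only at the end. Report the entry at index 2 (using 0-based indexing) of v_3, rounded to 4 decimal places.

Hv0 = (-3.00000, 2.00000, 12.00000); divide by 12.00000 → v1 = (-0.25000, 0.16667, 1.00000)
Hv1 = (4.00000, 7.91667, 4.08333); divide by 7.91667 → v2 = (0.50526, 1.00000, 0.51579)
Hv2 = (7.54737, 3.09474, -1.97895); divide by 7.54737 → v3 = (1.00000, 0.41004, -0.26220)
Requested entry of v3: -188/717 = -0.2622

-0.2622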